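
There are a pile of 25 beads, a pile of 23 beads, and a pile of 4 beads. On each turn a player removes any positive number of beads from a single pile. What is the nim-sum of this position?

10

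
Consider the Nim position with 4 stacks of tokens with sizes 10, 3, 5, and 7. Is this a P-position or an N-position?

N-position

Write each in binary and XOR column by column:
  1010  (10)
  0011  (3)
  0101  (5)
  0111  (7)
  ----
  1011  (11)
The nim-sum is 11 ≠ 0, so this is an N-position: the player to move can win.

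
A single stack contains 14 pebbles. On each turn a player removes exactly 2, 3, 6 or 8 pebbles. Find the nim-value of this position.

0

Build the Grundy sequence with g(k) = mex{g(k−s) : s ∈ {2, 3, 6, 8}, s ≤ k}:
g(0) = mex{} = 0
g(1) = mex{} = 0
g(2) = mex{0} = 1
g(3) = mex{0} = 1
g(4) = mex{0,1} = 2
g(5) = mex{1} = 0
g(6) = mex{0,1,2} = 3
g(7) = mex{0,2} = 1
g(8) = mex{0,1,3} = 2
g(9) = mex{0,1,3} = 2
g(10) = mex{1,2} = 0
g(11) = mex{0,1,2} = 3
g(12) = mex{0,2,3} = 1
g(13) = mex{0,1,3} = 2
g(14) = mex{1,2,3} = 0
So g(14) = 0.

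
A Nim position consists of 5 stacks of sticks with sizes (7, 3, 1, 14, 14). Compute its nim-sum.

Write each in binary and XOR column by column:
  0111  (7)
  0011  (3)
  0001  (1)
  1110  (14)
  1110  (14)
  ----
  0101  (5)

5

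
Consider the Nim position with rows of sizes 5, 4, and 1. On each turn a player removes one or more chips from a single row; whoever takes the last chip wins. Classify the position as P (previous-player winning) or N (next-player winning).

P-position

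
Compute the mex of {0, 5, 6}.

0 is in the set but 1 is not, so the mex is 1.

1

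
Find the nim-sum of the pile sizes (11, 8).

3

Compute the nim-sum pairwise:
11 XOR 8 = 3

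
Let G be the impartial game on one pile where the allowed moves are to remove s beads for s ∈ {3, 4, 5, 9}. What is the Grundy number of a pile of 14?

Build the Grundy sequence with g(k) = mex{g(k−s) : s ∈ {3, 4, 5, 9}, s ≤ k}:
g(0) = mex{} = 0
g(1) = mex{} = 0
g(2) = mex{} = 0
g(3) = mex{0} = 1
g(4) = mex{0} = 1
g(5) = mex{0} = 1
g(6) = mex{0,1} = 2
g(7) = mex{0,1} = 2
g(8) = mex{1} = 0
g(9) = mex{0,1,2} = 3
g(10) = mex{0,1,2} = 3
g(11) = mex{0,2} = 1
g(12) = mex{0,1,2,3} = 4
g(13) = mex{0,1,3} = 2
g(14) = mex{1,3} = 0
So g(14) = 0.

0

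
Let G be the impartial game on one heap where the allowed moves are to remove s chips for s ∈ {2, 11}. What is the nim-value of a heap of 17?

Compute g(0), g(1), … for moves {2, 11}:
k:     0  1  2  3  4  5  6  7  8  9 10 11 12 13 14 15 16 17
g(k):  0  0  1  1  0  0  1  1  0  0  1  1  2  0  0  1  1  0
So g(17) = 0.

0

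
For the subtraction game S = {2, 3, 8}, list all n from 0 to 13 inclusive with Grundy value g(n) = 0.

0, 1, 5, 6, 10, 11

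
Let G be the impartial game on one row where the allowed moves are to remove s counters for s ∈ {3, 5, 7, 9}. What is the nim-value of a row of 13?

Grundy values for subtraction set {3, 5, 7, 9}:
k:     0  1  2  3  4  5  6  7  8  9 10 11 12 13
g(k):  0  0  0  1  1  1  2  2  2  3  3  3  0  0
So g(13) = 0.

0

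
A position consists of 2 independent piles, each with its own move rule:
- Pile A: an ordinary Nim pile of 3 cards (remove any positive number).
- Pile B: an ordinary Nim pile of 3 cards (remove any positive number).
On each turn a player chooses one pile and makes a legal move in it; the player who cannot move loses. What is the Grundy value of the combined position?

Pile A is a plain Nim pile of size 3, so its Grundy value is 3.
Pile B is a plain Nim pile of size 3, so its Grundy value is 3.
By the Sprague-Grundy theorem, the Grundy value of a sum of independent games is the XOR of the component values.
Combined value = 3 ⊕ 3 = 0.

0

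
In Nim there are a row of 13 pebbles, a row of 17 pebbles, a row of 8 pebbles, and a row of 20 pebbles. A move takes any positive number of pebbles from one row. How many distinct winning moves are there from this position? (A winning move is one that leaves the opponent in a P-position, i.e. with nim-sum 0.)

Write each in binary and XOR column by column:
  01101  (13)
  10001  (17)
  01000  (8)
  10100  (20)
  -----
  00000  (0)
The nim-sum is already 0, so every move leaves a nonzero nim-sum — there are no winning moves.

0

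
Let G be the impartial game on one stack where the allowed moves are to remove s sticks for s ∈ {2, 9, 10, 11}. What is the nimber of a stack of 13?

2

Grundy values for subtraction set {2, 9, 10, 11}:
g(0) = mex{} = 0
g(1) = mex{} = 0
g(2) = mex{0} = 1
g(3) = mex{0} = 1
g(4) = mex{1} = 0
g(5) = mex{1} = 0
g(6) = mex{0} = 1
g(7) = mex{0} = 1
g(8) = mex{1} = 0
g(9) = mex{0,1} = 2
g(10) = mex{0} = 1
g(11) = mex{0,1,2} = 3
g(12) = mex{0,1} = 2
g(13) = mex{0,1,3} = 2
So g(13) = 2.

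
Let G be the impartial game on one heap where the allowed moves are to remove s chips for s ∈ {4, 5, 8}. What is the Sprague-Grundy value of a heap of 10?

Compute g(0), g(1), … for moves {4, 5, 8}:
g(0) = mex{} = 0
g(1) = mex{} = 0
g(2) = mex{} = 0
g(3) = mex{} = 0
g(4) = mex{0} = 1
g(5) = mex{0} = 1
g(6) = mex{0} = 1
g(7) = mex{0} = 1
g(8) = mex{0,1} = 2
g(9) = mex{0,1} = 2
g(10) = mex{0,1} = 2
So g(10) = 2.

2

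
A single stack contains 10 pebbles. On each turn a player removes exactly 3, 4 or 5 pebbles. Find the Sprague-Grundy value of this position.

0

Build the Grundy sequence with g(k) = mex{g(k−s) : s ∈ {3, 4, 5}, s ≤ k}:
k:     0  1  2  3  4  5  6  7  8  9 10
g(k):  0  0  0  1  1  1  2  2  0  0  0
So g(10) = 0.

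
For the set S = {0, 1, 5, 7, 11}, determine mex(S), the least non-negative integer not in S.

2

The values 0, 1 are all present; 2 is the first non-negative integer missing from the set.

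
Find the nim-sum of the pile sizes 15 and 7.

8

In binary:
  1111  (15)
  0111  (7)
  ----
  1000  (8)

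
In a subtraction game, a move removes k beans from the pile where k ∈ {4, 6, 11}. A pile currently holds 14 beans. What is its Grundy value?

Grundy values for subtraction set {4, 6, 11}:
k:     0  1  2  3  4  5  6  7  8  9 10 11 12 13 14
g(k):  0  0  0  0  1  1  1  1  2  2  0  2  3  3  1
So g(14) = 1.

1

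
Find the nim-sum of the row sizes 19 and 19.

Write each in binary and XOR column by column:
  10011  (19)
  10011  (19)
  -----
  00000  (0)

0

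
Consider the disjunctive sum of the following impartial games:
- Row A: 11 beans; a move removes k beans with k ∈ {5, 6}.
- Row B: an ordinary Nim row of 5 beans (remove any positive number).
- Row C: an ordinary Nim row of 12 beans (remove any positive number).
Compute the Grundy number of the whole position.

For row A, compute g(0), g(1), … with moves {5, 6}:
k:     0  1  2  3  4  5  6  7  8  9 10 11
g(k):  0  0  0  0  0  1  1  1  1  1  2  0
So g(11) = 0.
Row B is a plain Nim row of size 5, so its Grundy value is 5.
Row C is a plain Nim row of size 12, so its Grundy value is 12.
The value of a disjunctive sum is the nim-sum of the parts.
Combined value = 0 XOR 5 XOR 12 = 9.

9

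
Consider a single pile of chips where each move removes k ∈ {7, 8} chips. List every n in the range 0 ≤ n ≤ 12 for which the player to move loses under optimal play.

Compute g(0), g(1), … for moves {7, 8}:
g(0) = mex{} = 0
g(1) = mex{} = 0
g(2) = mex{} = 0
g(3) = mex{} = 0
g(4) = mex{} = 0
g(5) = mex{} = 0
g(6) = mex{} = 0
g(7) = mex{0} = 1
g(8) = mex{0} = 1
g(9) = mex{0} = 1
g(10) = mex{0} = 1
g(11) = mex{0} = 1
g(12) = mex{0} = 1
The P-positions (g = 0) in 0..12 are 0, 1, 2, 3, 4, 5, 6.

0, 1, 2, 3, 4, 5, 6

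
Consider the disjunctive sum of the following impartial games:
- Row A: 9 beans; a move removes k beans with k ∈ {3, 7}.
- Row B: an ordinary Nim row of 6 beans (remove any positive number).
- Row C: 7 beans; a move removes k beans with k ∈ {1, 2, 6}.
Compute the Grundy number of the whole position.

Build the Grundy sequence for row A with g(k) = mex{g(k−s) : s ∈ {3, 7}, s ≤ k}:
g(0) = mex{} = 0
g(1) = mex{} = 0
g(2) = mex{} = 0
g(3) = mex{0} = 1
g(4) = mex{0} = 1
g(5) = mex{0} = 1
g(6) = mex{1} = 0
g(7) = mex{0,1} = 2
g(8) = mex{0,1} = 2
g(9) = mex{0} = 1
So g(9) = 1.
Row B is a plain Nim row of size 6, so its Grundy value is 6.
Build the Grundy sequence for row C with g(k) = mex{g(k−s) : s ∈ {1, 2, 6}, s ≤ k}:
k:     0  1  2  3  4  5  6  7
g(k):  0  1  2  0  1  2  3  0
So g(7) = 0.
By the Sprague-Grundy theorem, the Grundy value of a sum of independent games is the XOR of the component values.
Combined value = 1 ⊕ 6 ⊕ 0 = 7.

7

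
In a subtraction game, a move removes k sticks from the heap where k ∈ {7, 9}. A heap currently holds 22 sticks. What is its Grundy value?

Grundy values for subtraction set {7, 9}:
k:     0  1  2  3  4  5  6  7  8  9 10 11 12 13 14 15 16 17 18 19 20 21 22
g(k):  0  0  0  0  0  0  0  1  1  1  1  1  1  1  2  2  0  0  0  0  0  0  0
So g(22) = 0.

0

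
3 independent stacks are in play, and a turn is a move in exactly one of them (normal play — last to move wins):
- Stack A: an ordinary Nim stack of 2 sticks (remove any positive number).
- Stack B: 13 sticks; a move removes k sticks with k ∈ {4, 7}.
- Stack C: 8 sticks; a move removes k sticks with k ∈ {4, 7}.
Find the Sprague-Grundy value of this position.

0

Stack A is a plain Nim stack of size 2, so its Grundy value is 2.
For stack B, compute g(0), g(1), … with moves {4, 7}:
k:     0  1  2  3  4  5  6  7  8  9 10 11 12 13
g(k):  0  0  0  0  1  1  1  1  2  2  2  0  0  0
So g(13) = 0.
Grundy values for stack C (subtraction set {4, 7}):
g(0) = mex{} = 0
g(1) = mex{} = 0
g(2) = mex{} = 0
g(3) = mex{} = 0
g(4) = mex{0} = 1
g(5) = mex{0} = 1
g(6) = mex{0} = 1
g(7) = mex{0} = 1
g(8) = mex{0,1} = 2
So g(8) = 2.
By the Sprague-Grundy theorem, the Grundy value of a sum of independent games is the XOR of the component values.
Combined value = 2 XOR 0 XOR 2 = 0.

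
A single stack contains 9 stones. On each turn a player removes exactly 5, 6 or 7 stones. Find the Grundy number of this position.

Grundy values for subtraction set {5, 6, 7}:
k:     0  1  2  3  4  5  6  7  8  9
g(k):  0  0  0  0  0  1  1  1  1  1
So g(9) = 1.

1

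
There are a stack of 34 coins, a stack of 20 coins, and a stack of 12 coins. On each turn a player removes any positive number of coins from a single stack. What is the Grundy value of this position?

Nim-sum: 34 ^ 20 ^ 12 = 58.

58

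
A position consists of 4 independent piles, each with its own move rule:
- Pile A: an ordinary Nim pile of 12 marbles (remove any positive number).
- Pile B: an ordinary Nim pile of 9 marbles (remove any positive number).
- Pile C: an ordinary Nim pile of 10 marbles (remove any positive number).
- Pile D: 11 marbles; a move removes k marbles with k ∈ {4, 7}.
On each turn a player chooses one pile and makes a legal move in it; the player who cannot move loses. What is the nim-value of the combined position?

15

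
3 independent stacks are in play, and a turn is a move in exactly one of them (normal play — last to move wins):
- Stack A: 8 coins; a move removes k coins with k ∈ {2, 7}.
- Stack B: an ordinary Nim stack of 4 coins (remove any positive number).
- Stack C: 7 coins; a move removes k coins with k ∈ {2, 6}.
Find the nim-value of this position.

7

Build the Grundy sequence for stack A with g(k) = mex{g(k−s) : s ∈ {2, 7}, s ≤ k}:
k:     0  1  2  3  4  5  6  7  8
g(k):  0  0  1  1  0  0  1  1  2
So g(8) = 2.
Stack B is a plain Nim stack of size 4, so its Grundy value is 4.
Build the Grundy sequence for stack C with g(k) = mex{g(k−s) : s ∈ {2, 6}, s ≤ k}:
k:     0  1  2  3  4  5  6  7
g(k):  0  0  1  1  0  0  1  1
So g(7) = 1.
By the Sprague-Grundy theorem, the Grundy value of a sum of independent games is the XOR of the component values.
Combined value = 2 ⊕ 4 ⊕ 1 = 7.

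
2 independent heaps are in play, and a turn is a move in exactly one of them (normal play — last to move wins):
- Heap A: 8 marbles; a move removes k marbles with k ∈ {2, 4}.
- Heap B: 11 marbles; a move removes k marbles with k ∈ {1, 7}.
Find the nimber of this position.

Build the Grundy sequence for heap A with g(k) = mex{g(k−s) : s ∈ {2, 4}, s ≤ k}:
g(0) = mex{} = 0
g(1) = mex{} = 0
g(2) = mex{0} = 1
g(3) = mex{0} = 1
g(4) = mex{0,1} = 2
g(5) = mex{0,1} = 2
g(6) = mex{1,2} = 0
g(7) = mex{1,2} = 0
g(8) = mex{0,2} = 1
So g(8) = 1.
Grundy values for heap B (subtraction set {1, 7}):
g(0) = mex{} = 0
g(1) = mex{0} = 1
g(2) = mex{1} = 0
g(3) = mex{0} = 1
g(4) = mex{1} = 0
g(5) = mex{0} = 1
g(6) = mex{1} = 0
g(7) = mex{0} = 1
g(8) = mex{1} = 0
g(9) = mex{0} = 1
g(10) = mex{1} = 0
g(11) = mex{0} = 1
So g(11) = 1.
The value of a disjunctive sum is the nim-sum of the parts.
Combined value = 1 XOR 1 = 0.

0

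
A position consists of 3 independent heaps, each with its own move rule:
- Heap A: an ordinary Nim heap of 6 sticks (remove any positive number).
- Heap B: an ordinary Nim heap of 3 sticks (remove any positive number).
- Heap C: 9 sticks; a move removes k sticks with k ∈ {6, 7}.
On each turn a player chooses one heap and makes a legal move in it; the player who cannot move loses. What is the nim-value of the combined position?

4

Heap A is a plain Nim heap of size 6, so its Grundy value is 6.
Heap B is a plain Nim heap of size 3, so its Grundy value is 3.
Build the Grundy sequence for heap C with g(k) = mex{g(k−s) : s ∈ {6, 7}, s ≤ k}:
k:     0  1  2  3  4  5  6  7  8  9
g(k):  0  0  0  0  0  0  1  1  1  1
So g(9) = 1.
The value of a disjunctive sum is the nim-sum of the parts.
Combined value = 6 ⊕ 3 ⊕ 1 = 4.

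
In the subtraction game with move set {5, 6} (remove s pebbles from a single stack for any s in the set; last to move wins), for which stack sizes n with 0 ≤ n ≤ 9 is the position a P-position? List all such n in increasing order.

0, 1, 2, 3, 4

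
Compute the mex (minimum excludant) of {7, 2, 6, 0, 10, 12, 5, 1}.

3

The values 0, 1, 2 are all present; 3 is the first non-negative integer missing from the set.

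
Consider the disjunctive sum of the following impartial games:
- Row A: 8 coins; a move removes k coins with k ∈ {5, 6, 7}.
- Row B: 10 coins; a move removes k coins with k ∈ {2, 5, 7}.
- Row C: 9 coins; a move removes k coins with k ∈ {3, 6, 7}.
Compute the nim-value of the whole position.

2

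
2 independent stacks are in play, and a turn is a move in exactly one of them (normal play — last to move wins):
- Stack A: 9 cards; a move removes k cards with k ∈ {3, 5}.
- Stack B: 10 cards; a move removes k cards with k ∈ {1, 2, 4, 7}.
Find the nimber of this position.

1

For stack A, compute g(0), g(1), … with moves {3, 5}:
k:     0  1  2  3  4  5  6  7  8  9
g(k):  0  0  0  1  1  1  2  2  0  0
So g(9) = 0.
Grundy values for stack B (subtraction set {1, 2, 4, 7}):
g(0) = mex{} = 0
g(1) = mex{0} = 1
g(2) = mex{0,1} = 2
g(3) = mex{1,2} = 0
g(4) = mex{0,2} = 1
g(5) = mex{0,1} = 2
g(6) = mex{1,2} = 0
g(7) = mex{0,2} = 1
g(8) = mex{0,1} = 2
g(9) = mex{1,2} = 0
g(10) = mex{0,2} = 1
So g(10) = 1.
By the Sprague-Grundy theorem, the Grundy value of a sum of independent games is the XOR of the component values.
Combined value = 0 XOR 1 = 1.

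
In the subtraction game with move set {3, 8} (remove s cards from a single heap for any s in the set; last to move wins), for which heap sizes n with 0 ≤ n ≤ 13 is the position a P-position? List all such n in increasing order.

Build the Grundy sequence with g(k) = mex{g(k−s) : s ∈ {3, 8}, s ≤ k}:
g(0) = mex{} = 0
g(1) = mex{} = 0
g(2) = mex{} = 0
g(3) = mex{0} = 1
g(4) = mex{0} = 1
g(5) = mex{0} = 1
g(6) = mex{1} = 0
g(7) = mex{1} = 0
g(8) = mex{0,1} = 2
g(9) = mex{0} = 1
g(10) = mex{0} = 1
g(11) = mex{1,2} = 0
g(12) = mex{1} = 0
g(13) = mex{1} = 0
The P-positions (g = 0) in 0..13 are 0, 1, 2, 6, 7, 11, 12, 13.

0, 1, 2, 6, 7, 11, 12, 13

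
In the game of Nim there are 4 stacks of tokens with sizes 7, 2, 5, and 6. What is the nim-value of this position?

6

Compute the nim-sum pairwise:
7 ⊕ 2 = 5
5 ⊕ 5 = 0
0 ⊕ 6 = 6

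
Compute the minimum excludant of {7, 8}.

0

0 is not in the set, so the mex is 0.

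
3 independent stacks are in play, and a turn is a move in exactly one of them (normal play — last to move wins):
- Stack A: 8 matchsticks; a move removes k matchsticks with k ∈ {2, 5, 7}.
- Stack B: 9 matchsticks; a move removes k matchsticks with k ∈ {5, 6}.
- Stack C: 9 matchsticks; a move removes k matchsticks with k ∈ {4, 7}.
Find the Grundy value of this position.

For stack A, compute g(0), g(1), … with moves {2, 5, 7}:
k:     0  1  2  3  4  5  6  7  8
g(k):  0  0  1  1  0  2  1  3  2
So g(8) = 2.
Grundy values for stack B (subtraction set {5, 6}):
k:     0  1  2  3  4  5  6  7  8  9
g(k):  0  0  0  0  0  1  1  1  1  1
So g(9) = 1.
Grundy values for stack C (subtraction set {4, 7}):
g(0) = mex{} = 0
g(1) = mex{} = 0
g(2) = mex{} = 0
g(3) = mex{} = 0
g(4) = mex{0} = 1
g(5) = mex{0} = 1
g(6) = mex{0} = 1
g(7) = mex{0} = 1
g(8) = mex{0,1} = 2
g(9) = mex{0,1} = 2
So g(9) = 2.
By the Sprague-Grundy theorem, the Grundy value of a sum of independent games is the XOR of the component values.
Combined value = 2 ⊕ 1 ⊕ 2 = 1.

1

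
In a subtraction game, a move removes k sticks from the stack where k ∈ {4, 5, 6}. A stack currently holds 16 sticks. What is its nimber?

1

Compute g(0), g(1), … for moves {4, 5, 6}:
k:     0  1  2  3  4  5  6  7  8  9 10 11 12 13 14 15 16
g(k):  0  0  0  0  1  1  1  1  2  2  0  0  0  0  1  1  1
So g(16) = 1.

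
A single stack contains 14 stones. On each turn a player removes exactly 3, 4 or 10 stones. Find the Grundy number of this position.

0

Compute g(0), g(1), … for moves {3, 4, 10}:
g(0) = mex{} = 0
g(1) = mex{} = 0
g(2) = mex{} = 0
g(3) = mex{0} = 1
g(4) = mex{0} = 1
g(5) = mex{0} = 1
g(6) = mex{0,1} = 2
g(7) = mex{1} = 0
g(8) = mex{1} = 0
g(9) = mex{1,2} = 0
g(10) = mex{0,2} = 1
g(11) = mex{0} = 1
g(12) = mex{0} = 1
g(13) = mex{0,1} = 2
g(14) = mex{1} = 0
So g(14) = 0.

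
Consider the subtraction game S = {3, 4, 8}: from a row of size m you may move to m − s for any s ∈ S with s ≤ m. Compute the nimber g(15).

Grundy values for subtraction set {3, 4, 8}:
k:     0  1  2  3  4  5  6  7  8  9 10 11 12 13 14 15
g(k):  0  0  0  1  1  1  2  0  2  3  1  3  0  0  0  1
So g(15) = 1.

1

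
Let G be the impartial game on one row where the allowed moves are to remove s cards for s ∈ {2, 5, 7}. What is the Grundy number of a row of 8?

2

Grundy values for subtraction set {2, 5, 7}:
g(0) = mex{} = 0
g(1) = mex{} = 0
g(2) = mex{0} = 1
g(3) = mex{0} = 1
g(4) = mex{1} = 0
g(5) = mex{0,1} = 2
g(6) = mex{0} = 1
g(7) = mex{0,1,2} = 3
g(8) = mex{0,1} = 2
So g(8) = 2.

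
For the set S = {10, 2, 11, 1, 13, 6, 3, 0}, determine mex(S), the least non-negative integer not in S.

4

The values 0, 1, 2, 3 are all present; 4 is the first non-negative integer missing from the set.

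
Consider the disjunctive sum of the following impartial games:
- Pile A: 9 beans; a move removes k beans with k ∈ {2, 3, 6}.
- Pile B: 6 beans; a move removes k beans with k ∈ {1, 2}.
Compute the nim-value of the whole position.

0

Grundy values for pile A (subtraction set {2, 3, 6}):
k:     0  1  2  3  4  5  6  7  8  9
g(k):  0  0  1  1  2  0  3  1  2  0
So g(9) = 0.
For pile B, compute g(0), g(1), … with moves {1, 2}:
k:     0  1  2  3  4  5  6
g(k):  0  1  2  0  1  2  0
So g(6) = 0.
The value of a disjunctive sum is the nim-sum of the parts.
Combined value = 0 XOR 0 = 0.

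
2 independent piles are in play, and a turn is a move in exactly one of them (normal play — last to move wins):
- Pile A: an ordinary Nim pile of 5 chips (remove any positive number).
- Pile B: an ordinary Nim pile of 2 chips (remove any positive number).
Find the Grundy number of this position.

7

Pile A is a plain Nim pile of size 5, so its Grundy value is 5.
Pile B is a plain Nim pile of size 2, so its Grundy value is 2.
The value of a disjunctive sum is the nim-sum of the parts.
Combined value = 5 ⊕ 2 = 7.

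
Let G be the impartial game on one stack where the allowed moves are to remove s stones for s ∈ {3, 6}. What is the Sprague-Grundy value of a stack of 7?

2

Build the Grundy sequence with g(k) = mex{g(k−s) : s ∈ {3, 6}, s ≤ k}:
k:     0  1  2  3  4  5  6  7
g(k):  0  0  0  1  1  1  2  2
So g(7) = 2.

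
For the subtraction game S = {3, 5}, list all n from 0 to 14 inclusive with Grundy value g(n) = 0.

0, 1, 2, 8, 9, 10

Grundy values for subtraction set {3, 5}:
g(0) = mex{} = 0
g(1) = mex{} = 0
g(2) = mex{} = 0
g(3) = mex{0} = 1
g(4) = mex{0} = 1
g(5) = mex{0} = 1
g(6) = mex{0,1} = 2
g(7) = mex{0,1} = 2
g(8) = mex{1} = 0
g(9) = mex{1,2} = 0
g(10) = mex{1,2} = 0
g(11) = mex{0,2} = 1
g(12) = mex{0,2} = 1
g(13) = mex{0} = 1
g(14) = mex{0,1} = 2
The P-positions (g = 0) in 0..14 are 0, 1, 2, 8, 9, 10.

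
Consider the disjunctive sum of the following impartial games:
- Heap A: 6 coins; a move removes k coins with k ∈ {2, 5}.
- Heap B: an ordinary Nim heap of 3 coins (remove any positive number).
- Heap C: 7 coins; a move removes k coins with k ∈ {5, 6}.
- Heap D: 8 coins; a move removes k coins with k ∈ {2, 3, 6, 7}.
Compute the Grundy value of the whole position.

Build the Grundy sequence for heap A with g(k) = mex{g(k−s) : s ∈ {2, 5}, s ≤ k}:
g(0) = mex{} = 0
g(1) = mex{} = 0
g(2) = mex{0} = 1
g(3) = mex{0} = 1
g(4) = mex{1} = 0
g(5) = mex{0,1} = 2
g(6) = mex{0} = 1
So g(6) = 1.
Heap B is a plain Nim heap of size 3, so its Grundy value is 3.
Grundy values for heap C (subtraction set {5, 6}):
k:     0  1  2  3  4  5  6  7
g(k):  0  0  0  0  0  1  1  1
So g(7) = 1.
For heap D, compute g(0), g(1), … with moves {2, 3, 6, 7}:
k:     0  1  2  3  4  5  6  7  8
g(k):  0  0  1  1  2  0  3  1  2
So g(8) = 2.
The value of a disjunctive sum is the nim-sum of the parts.
Combined value = 1 ⊕ 3 ⊕ 1 ⊕ 2 = 1.

1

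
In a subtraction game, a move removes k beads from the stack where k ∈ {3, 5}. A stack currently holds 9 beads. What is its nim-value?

Build the Grundy sequence with g(k) = mex{g(k−s) : s ∈ {3, 5}, s ≤ k}:
g(0) = mex{} = 0
g(1) = mex{} = 0
g(2) = mex{} = 0
g(3) = mex{0} = 1
g(4) = mex{0} = 1
g(5) = mex{0} = 1
g(6) = mex{0,1} = 2
g(7) = mex{0,1} = 2
g(8) = mex{1} = 0
g(9) = mex{1,2} = 0
So g(9) = 0.

0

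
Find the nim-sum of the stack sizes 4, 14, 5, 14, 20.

Write each in binary and XOR column by column:
  00100  (4)
  01110  (14)
  00101  (5)
  01110  (14)
  10100  (20)
  -----
  10101  (21)

21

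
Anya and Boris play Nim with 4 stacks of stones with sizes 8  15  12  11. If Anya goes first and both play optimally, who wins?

Boris wins

In binary:
  1000  (8)
  1111  (15)
  1100  (12)
  1011  (11)
  ----
  0000  (0)
The nim-sum is 0, so this is a P-position: the player to move is in a losing position under optimal play; Anya is about to move from it and so loses — Boris wins.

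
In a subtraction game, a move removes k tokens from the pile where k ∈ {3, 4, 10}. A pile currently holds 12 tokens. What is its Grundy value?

Grundy values for subtraction set {3, 4, 10}:
k:     0  1  2  3  4  5  6  7  8  9 10 11 12
g(k):  0  0  0  1  1  1  2  0  0  0  1  1  1
So g(12) = 1.

1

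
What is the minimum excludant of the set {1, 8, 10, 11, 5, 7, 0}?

2

The values 0, 1 are all present; 2 is the first non-negative integer missing from the set.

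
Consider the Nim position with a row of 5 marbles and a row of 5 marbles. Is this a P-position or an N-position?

Compute the nim-sum pairwise:
5 ^ 5 = 0
The nim-sum is 0, so this is a P-position: the player to move is in a losing position under optimal play.

P-position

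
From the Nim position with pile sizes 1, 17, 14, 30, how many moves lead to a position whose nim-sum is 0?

0

Bitwise XOR of the heap sizes:
  00001  (1)
  10001  (17)
  01110  (14)
  11110  (30)
  -----
  00000  (0)
The nim-sum is already 0, so every move leaves a nonzero nim-sum — there are no winning moves.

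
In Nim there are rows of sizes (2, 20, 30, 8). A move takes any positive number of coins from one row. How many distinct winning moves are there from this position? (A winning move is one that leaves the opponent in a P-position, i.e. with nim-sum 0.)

In binary:
  00010  (2)
  10100  (20)
  11110  (30)
  01000  (8)
  -----
  00000  (0)
The nim-sum is already 0, so every move leaves a nonzero nim-sum — there are no winning moves.

0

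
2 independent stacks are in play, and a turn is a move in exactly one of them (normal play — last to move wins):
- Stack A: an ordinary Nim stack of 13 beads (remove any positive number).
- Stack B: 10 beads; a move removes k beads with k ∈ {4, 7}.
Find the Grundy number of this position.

Stack A is a plain Nim stack of size 13, so its Grundy value is 13.
Grundy values for stack B (subtraction set {4, 7}):
k:     0  1  2  3  4  5  6  7  8  9 10
g(k):  0  0  0  0  1  1  1  1  2  2  2
So g(10) = 2.
By the Sprague-Grundy theorem, the Grundy value of a sum of independent games is the XOR of the component values.
Combined value = 13 XOR 2 = 15.

15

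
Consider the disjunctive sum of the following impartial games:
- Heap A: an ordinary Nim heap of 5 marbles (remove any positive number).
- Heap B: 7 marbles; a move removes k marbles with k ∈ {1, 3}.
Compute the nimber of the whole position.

4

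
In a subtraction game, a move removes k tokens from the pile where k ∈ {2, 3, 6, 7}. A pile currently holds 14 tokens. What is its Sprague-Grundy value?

Grundy values for subtraction set {2, 3, 6, 7}:
g(0) = mex{} = 0
g(1) = mex{} = 0
g(2) = mex{0} = 1
g(3) = mex{0} = 1
g(4) = mex{0,1} = 2
g(5) = mex{1} = 0
g(6) = mex{0,1,2} = 3
g(7) = mex{0,2} = 1
g(8) = mex{0,1,3} = 2
g(9) = mex{1,3} = 0
g(10) = mex{1,2} = 0
g(11) = mex{0,2} = 1
g(12) = mex{0,3} = 1
g(13) = mex{0,1,3} = 2
g(14) = mex{1,2} = 0
So g(14) = 0.

0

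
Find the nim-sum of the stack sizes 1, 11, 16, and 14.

Nim-sum: 1 ^ 11 ^ 16 ^ 14 = 20.

20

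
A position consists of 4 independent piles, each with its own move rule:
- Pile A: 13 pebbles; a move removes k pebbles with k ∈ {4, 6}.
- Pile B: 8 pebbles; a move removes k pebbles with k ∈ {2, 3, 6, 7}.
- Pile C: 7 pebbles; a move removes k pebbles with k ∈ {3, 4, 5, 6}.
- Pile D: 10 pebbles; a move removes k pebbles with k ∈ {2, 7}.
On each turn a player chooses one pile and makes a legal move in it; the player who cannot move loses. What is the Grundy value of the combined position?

Build the Grundy sequence for pile A with g(k) = mex{g(k−s) : s ∈ {4, 6}, s ≤ k}:
g(0) = mex{} = 0
g(1) = mex{} = 0
g(2) = mex{} = 0
g(3) = mex{} = 0
g(4) = mex{0} = 1
g(5) = mex{0} = 1
g(6) = mex{0} = 1
g(7) = mex{0} = 1
g(8) = mex{0,1} = 2
g(9) = mex{0,1} = 2
g(10) = mex{1} = 0
g(11) = mex{1} = 0
g(12) = mex{1,2} = 0
g(13) = mex{1,2} = 0
So g(13) = 0.
For pile B, compute g(0), g(1), … with moves {2, 3, 6, 7}:
g(0) = mex{} = 0
g(1) = mex{} = 0
g(2) = mex{0} = 1
g(3) = mex{0} = 1
g(4) = mex{0,1} = 2
g(5) = mex{1} = 0
g(6) = mex{0,1,2} = 3
g(7) = mex{0,2} = 1
g(8) = mex{0,1,3} = 2
So g(8) = 2.
Build the Grundy sequence for pile C with g(k) = mex{g(k−s) : s ∈ {3, 4, 5, 6}, s ≤ k}:
k:     0  1  2  3  4  5  6  7
g(k):  0  0  0  1  1  1  2  2
So g(7) = 2.
Build the Grundy sequence for pile D with g(k) = mex{g(k−s) : s ∈ {2, 7}, s ≤ k}:
g(0) = mex{} = 0
g(1) = mex{} = 0
g(2) = mex{0} = 1
g(3) = mex{0} = 1
g(4) = mex{1} = 0
g(5) = mex{1} = 0
g(6) = mex{0} = 1
g(7) = mex{0} = 1
g(8) = mex{0,1} = 2
g(9) = mex{1} = 0
g(10) = mex{1,2} = 0
So g(10) = 0.
By the Sprague-Grundy theorem, the Grundy value of a sum of independent games is the XOR of the component values.
Combined value = 0 ⊕ 2 ⊕ 2 ⊕ 0 = 0.

0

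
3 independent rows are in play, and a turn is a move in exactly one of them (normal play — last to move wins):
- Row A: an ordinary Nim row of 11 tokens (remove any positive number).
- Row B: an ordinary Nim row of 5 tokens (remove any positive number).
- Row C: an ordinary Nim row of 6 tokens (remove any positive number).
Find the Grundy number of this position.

8

Row A is a plain Nim row of size 11, so its Grundy value is 11.
Row B is a plain Nim row of size 5, so its Grundy value is 5.
Row C is a plain Nim row of size 6, so its Grundy value is 6.
The value of a disjunctive sum is the nim-sum of the parts.
Combined value = 11 ⊕ 5 ⊕ 6 = 8.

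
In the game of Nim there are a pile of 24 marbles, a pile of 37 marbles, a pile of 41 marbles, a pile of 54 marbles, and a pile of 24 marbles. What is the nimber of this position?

58

In binary:
  011000  (24)
  100101  (37)
  101001  (41)
  110110  (54)
  011000  (24)
  ------
  111010  (58)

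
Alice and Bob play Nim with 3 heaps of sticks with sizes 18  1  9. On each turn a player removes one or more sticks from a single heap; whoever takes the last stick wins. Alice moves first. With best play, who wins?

Compute the nim-sum pairwise:
18 ^ 1 = 19
19 ^ 9 = 26
The nim-sum is 26 ≠ 0, so this is an N-position: the player to move can win; Alice has a winning move.

Alice wins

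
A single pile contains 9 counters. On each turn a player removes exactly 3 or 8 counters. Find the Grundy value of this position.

1

Compute g(0), g(1), … for moves {3, 8}:
g(0) = mex{} = 0
g(1) = mex{} = 0
g(2) = mex{} = 0
g(3) = mex{0} = 1
g(4) = mex{0} = 1
g(5) = mex{0} = 1
g(6) = mex{1} = 0
g(7) = mex{1} = 0
g(8) = mex{0,1} = 2
g(9) = mex{0} = 1
So g(9) = 1.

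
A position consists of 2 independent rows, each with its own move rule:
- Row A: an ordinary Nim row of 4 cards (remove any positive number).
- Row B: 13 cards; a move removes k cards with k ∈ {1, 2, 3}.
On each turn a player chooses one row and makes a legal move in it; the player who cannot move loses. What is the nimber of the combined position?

5

Row A is a plain Nim row of size 4, so its Grundy value is 4.
Build the Grundy sequence for row B with g(k) = mex{g(k−s) : s ∈ {1, 2, 3}, s ≤ k}:
k:     0  1  2  3  4  5  6  7  8  9 10 11 12 13
g(k):  0  1  2  3  0  1  2  3  0  1  2  3  0  1
So g(13) = 1.
The value of a disjunctive sum is the nim-sum of the parts.
Combined value = 4 ⊕ 1 = 5.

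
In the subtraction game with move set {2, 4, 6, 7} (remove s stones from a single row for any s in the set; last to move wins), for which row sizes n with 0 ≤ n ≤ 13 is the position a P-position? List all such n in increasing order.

0, 1, 9, 10

Build the Grundy sequence with g(k) = mex{g(k−s) : s ∈ {2, 4, 6, 7}, s ≤ k}:
g(0) = mex{} = 0
g(1) = mex{} = 0
g(2) = mex{0} = 1
g(3) = mex{0} = 1
g(4) = mex{0,1} = 2
g(5) = mex{0,1} = 2
g(6) = mex{0,1,2} = 3
g(7) = mex{0,1,2} = 3
g(8) = mex{0,1,2,3} = 4
g(9) = mex{1,2,3} = 0
g(10) = mex{1,2,3,4} = 0
g(11) = mex{0,2,3} = 1
g(12) = mex{0,2,3,4} = 1
g(13) = mex{0,1,3} = 2
The P-positions (g = 0) in 0..13 are 0, 1, 9, 10.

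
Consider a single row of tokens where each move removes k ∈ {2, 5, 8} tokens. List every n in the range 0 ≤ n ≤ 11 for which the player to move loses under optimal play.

0, 1, 4, 7, 10, 11

Compute g(0), g(1), … for moves {2, 5, 8}:
g(0) = mex{} = 0
g(1) = mex{} = 0
g(2) = mex{0} = 1
g(3) = mex{0} = 1
g(4) = mex{1} = 0
g(5) = mex{0,1} = 2
g(6) = mex{0} = 1
g(7) = mex{1,2} = 0
g(8) = mex{0,1} = 2
g(9) = mex{0} = 1
g(10) = mex{1,2} = 0
g(11) = mex{1} = 0
The P-positions (g = 0) in 0..11 are 0, 1, 4, 7, 10, 11.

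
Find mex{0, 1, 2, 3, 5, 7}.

The values 0, 1, 2, 3 are all present; 4 is the first non-negative integer missing from the set.

4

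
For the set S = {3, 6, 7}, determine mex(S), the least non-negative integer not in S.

0

0 is not in the set, so the mex is 0.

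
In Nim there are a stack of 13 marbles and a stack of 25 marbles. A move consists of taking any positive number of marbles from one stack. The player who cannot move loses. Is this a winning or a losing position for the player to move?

Winning position

Compute the nim-sum pairwise:
13 XOR 25 = 20
The nim-sum is 20 ≠ 0, so this is an N-position: the player to move can win.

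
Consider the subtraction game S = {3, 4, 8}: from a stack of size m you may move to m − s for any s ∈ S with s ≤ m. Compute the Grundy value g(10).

Build the Grundy sequence with g(k) = mex{g(k−s) : s ∈ {3, 4, 8}, s ≤ k}:
k:     0  1  2  3  4  5  6  7  8  9 10
g(k):  0  0  0  1  1  1  2  0  2  3  1
So g(10) = 1.

1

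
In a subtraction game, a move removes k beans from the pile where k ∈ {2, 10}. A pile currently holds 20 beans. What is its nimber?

0

Grundy values for subtraction set {2, 10}:
k:     0  1  2  3  4  5  6  7  8  9 10 11 12 13 14 15 16 17 18 19 20
g(k):  0  0  1  1  0  0  1  1  0  0  1  1  0  0  1  1  0  0  1  1  0
So g(20) = 0.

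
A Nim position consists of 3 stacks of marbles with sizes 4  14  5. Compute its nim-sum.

Nim-sum: 4 ⊕ 14 ⊕ 5 = 15.

15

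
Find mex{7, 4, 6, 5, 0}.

1

0 is in the set but 1 is not, so the mex is 1.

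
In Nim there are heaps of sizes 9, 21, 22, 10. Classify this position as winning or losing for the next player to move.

Losing position

Write each in binary and XOR column by column:
  01001  (9)
  10101  (21)
  10110  (22)
  01010  (10)
  -----
  00000  (0)
The nim-sum is 0, so this is a P-position: the player to move is in a losing position under optimal play.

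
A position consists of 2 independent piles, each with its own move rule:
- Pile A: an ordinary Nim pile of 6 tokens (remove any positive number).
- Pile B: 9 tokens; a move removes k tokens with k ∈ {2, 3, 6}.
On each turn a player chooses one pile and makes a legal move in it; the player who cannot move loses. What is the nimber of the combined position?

6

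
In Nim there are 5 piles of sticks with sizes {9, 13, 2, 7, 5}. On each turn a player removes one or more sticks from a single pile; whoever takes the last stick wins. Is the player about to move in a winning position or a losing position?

Winning position

In binary:
  1001  (9)
  1101  (13)
  0010  (2)
  0111  (7)
  0101  (5)
  ----
  0100  (4)
The nim-sum is 4 ≠ 0, so this is an N-position: the player to move can win.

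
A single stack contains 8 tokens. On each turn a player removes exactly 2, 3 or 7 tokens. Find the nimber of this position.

1

Compute g(0), g(1), … for moves {2, 3, 7}:
g(0) = mex{} = 0
g(1) = mex{} = 0
g(2) = mex{0} = 1
g(3) = mex{0} = 1
g(4) = mex{0,1} = 2
g(5) = mex{1} = 0
g(6) = mex{1,2} = 0
g(7) = mex{0,2} = 1
g(8) = mex{0} = 1
So g(8) = 1.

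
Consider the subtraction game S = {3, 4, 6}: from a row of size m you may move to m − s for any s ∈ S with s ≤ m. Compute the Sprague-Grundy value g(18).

Grundy values for subtraction set {3, 4, 6}:
k:     0  1  2  3  4  5  6  7  8  9 10 11 12 13 14 15 16 17 18
g(k):  0  0  0  1  1  1  2  2  2  0  0  0  1  1  1  2  2  2  0
So g(18) = 0.

0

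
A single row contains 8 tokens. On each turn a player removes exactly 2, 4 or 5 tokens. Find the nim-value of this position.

Build the Grundy sequence with g(k) = mex{g(k−s) : s ∈ {2, 4, 5}, s ≤ k}:
g(0) = mex{} = 0
g(1) = mex{} = 0
g(2) = mex{0} = 1
g(3) = mex{0} = 1
g(4) = mex{0,1} = 2
g(5) = mex{0,1} = 2
g(6) = mex{0,1,2} = 3
g(7) = mex{1,2} = 0
g(8) = mex{1,2,3} = 0
So g(8) = 0.

0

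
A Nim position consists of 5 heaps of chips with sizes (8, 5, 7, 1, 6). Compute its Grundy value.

13

Compute the nim-sum pairwise:
8 ⊕ 5 = 13
13 ⊕ 7 = 10
10 ⊕ 1 = 11
11 ⊕ 6 = 13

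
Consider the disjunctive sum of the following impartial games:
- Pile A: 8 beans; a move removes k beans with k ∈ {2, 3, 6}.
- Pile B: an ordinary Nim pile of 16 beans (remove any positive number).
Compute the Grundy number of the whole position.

18

Grundy values for pile A (subtraction set {2, 3, 6}):
k:     0  1  2  3  4  5  6  7  8
g(k):  0  0  1  1  2  0  3  1  2
So g(8) = 2.
Pile B is a plain Nim pile of size 16, so its Grundy value is 16.
By the Sprague-Grundy theorem, the Grundy value of a sum of independent games is the XOR of the component values.
Combined value = 2 ⊕ 16 = 18.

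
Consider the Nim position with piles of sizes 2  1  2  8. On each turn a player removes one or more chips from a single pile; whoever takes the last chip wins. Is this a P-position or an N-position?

N-position

In binary:
  0010  (2)
  0001  (1)
  0010  (2)
  1000  (8)
  ----
  1001  (9)
The nim-sum is 9 ≠ 0, so this is an N-position: the player to move can win.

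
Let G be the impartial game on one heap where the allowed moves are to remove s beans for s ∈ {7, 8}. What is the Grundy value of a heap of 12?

Grundy values for subtraction set {7, 8}:
g(0) = mex{} = 0
g(1) = mex{} = 0
g(2) = mex{} = 0
g(3) = mex{} = 0
g(4) = mex{} = 0
g(5) = mex{} = 0
g(6) = mex{} = 0
g(7) = mex{0} = 1
g(8) = mex{0} = 1
g(9) = mex{0} = 1
g(10) = mex{0} = 1
g(11) = mex{0} = 1
g(12) = mex{0} = 1
So g(12) = 1.

1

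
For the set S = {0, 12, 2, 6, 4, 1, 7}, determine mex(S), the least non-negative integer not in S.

3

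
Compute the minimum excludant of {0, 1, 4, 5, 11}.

2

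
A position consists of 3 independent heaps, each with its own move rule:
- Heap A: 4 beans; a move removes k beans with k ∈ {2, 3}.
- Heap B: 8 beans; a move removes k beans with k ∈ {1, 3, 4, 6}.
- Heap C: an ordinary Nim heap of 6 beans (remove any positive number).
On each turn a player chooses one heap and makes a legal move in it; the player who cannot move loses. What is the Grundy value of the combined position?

5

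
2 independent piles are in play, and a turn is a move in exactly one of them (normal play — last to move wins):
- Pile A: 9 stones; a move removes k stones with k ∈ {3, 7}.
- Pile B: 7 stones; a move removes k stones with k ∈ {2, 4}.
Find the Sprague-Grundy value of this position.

1

Build the Grundy sequence for pile A with g(k) = mex{g(k−s) : s ∈ {3, 7}, s ≤ k}:
g(0) = mex{} = 0
g(1) = mex{} = 0
g(2) = mex{} = 0
g(3) = mex{0} = 1
g(4) = mex{0} = 1
g(5) = mex{0} = 1
g(6) = mex{1} = 0
g(7) = mex{0,1} = 2
g(8) = mex{0,1} = 2
g(9) = mex{0} = 1
So g(9) = 1.
For pile B, compute g(0), g(1), … with moves {2, 4}:
k:     0  1  2  3  4  5  6  7
g(k):  0  0  1  1  2  2  0  0
So g(7) = 0.
The value of a disjunctive sum is the nim-sum of the parts.
Combined value = 1 XOR 0 = 1.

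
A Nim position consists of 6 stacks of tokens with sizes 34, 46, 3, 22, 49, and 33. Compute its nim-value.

Nim-sum: 34 ⊕ 46 ⊕ 3 ⊕ 22 ⊕ 49 ⊕ 33 = 9.

9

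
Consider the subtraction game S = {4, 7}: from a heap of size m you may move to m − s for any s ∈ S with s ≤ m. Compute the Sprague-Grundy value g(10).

2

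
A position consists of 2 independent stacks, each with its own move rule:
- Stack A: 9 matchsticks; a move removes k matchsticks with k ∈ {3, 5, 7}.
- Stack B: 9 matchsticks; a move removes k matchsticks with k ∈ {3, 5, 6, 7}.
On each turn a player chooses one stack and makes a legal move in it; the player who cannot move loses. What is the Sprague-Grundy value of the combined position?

0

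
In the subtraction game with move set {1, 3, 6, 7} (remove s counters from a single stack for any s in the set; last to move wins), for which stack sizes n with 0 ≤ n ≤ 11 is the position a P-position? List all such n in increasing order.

0, 2, 4

Grundy values for subtraction set {1, 3, 6, 7}:
g(0) = mex{} = 0
g(1) = mex{0} = 1
g(2) = mex{1} = 0
g(3) = mex{0} = 1
g(4) = mex{1} = 0
g(5) = mex{0} = 1
g(6) = mex{0,1} = 2
g(7) = mex{0,1,2} = 3
g(8) = mex{0,1,3} = 2
g(9) = mex{0,1,2} = 3
g(10) = mex{0,1,3} = 2
g(11) = mex{0,1,2} = 3
The P-positions (g = 0) in 0..11 are 0, 2, 4.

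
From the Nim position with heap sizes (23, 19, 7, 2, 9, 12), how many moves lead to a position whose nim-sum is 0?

3

Nim-sum: 23 ^ 19 ^ 7 ^ 2 ^ 9 ^ 12 = 4.
The overall nim-sum is X = 4. A heap of size p has a winning move iff p XOR X < p (reduce it to p XOR X).
  23: 23 XOR 4 = 19 < 23 — winning move (to 19).
  19: 19 XOR 4 = 23 ≥ 19 — no move.
  7: 7 XOR 4 = 3 < 7 — winning move (to 3).
  2: 2 XOR 4 = 6 ≥ 2 — no move.
  9: 9 XOR 4 = 13 ≥ 9 — no move.
  12: 12 XOR 4 = 8 < 12 — winning move (to 8).
That gives 3 winning moves.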